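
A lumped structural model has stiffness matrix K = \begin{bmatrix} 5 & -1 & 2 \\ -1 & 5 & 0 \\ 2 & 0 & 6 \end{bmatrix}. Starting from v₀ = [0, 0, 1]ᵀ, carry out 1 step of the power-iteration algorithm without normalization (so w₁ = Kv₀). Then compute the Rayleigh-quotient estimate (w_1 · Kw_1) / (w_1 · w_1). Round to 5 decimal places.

λ ≈ 7.10000

w1 = Kv₀ = (5·0 + (-1)·0 + 2·1; (-1)·0 + 5·0 + 0·1; 2·0 + 0·0 + 6·1) = (2, 0, 6)
Kw1 = (22, -2, 40)
w1·Kw1 = 2·22 + 0·(-2) + 6·40 = 284; w1·w1 = 2·2 + 0·0 + 6·6 = 40
λ ≈ 284/40 = 7.10000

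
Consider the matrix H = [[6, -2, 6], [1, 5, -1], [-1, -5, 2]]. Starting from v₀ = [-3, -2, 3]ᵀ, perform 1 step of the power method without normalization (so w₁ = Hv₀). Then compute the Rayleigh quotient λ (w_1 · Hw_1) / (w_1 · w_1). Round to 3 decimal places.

w1 = Hv₀ = (6·(-3) + (-2)·(-2) + 6·3; 1·(-3) + 5·(-2) + (-1)·3; (-1)·(-3) + (-5)·(-2) + 2·3) = (4, -16, 19)
Hw1 = (170, -95, 114)
w1·Hw1 = 4·170 + (-16)·(-95) + 19·114 = 4366; w1·w1 = 4·4 + (-16)·(-16) + 19·19 = 633
λ ≈ 4366/633 = 6.897

λ ≈ 6.897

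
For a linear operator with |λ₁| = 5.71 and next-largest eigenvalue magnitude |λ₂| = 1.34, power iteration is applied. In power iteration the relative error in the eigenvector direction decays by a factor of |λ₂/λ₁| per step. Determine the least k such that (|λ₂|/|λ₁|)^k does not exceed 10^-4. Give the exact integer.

|λ₂/λ₁| = 1.34/5.71 = 0.23468
Need k ≥ ln(10^-4) / ln(0.23468) = -9.2103 / -1.4495 ≈ 6.354
Smallest integer k satisfying the bound: 7

7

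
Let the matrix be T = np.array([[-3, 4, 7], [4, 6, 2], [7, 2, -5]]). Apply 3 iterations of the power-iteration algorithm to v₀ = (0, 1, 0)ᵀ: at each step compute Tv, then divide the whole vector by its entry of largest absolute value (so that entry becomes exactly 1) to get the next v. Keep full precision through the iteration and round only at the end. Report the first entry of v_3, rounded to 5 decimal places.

Tv0 = (4.000000, 6.000000, 2.000000); divide by 6.000000 → v1 = (0.666667, 1.000000, 0.333333)
Tv1 = (4.333333, 9.333333, 5.000000); divide by 9.333333 → v2 = (0.464286, 1.000000, 0.535714)
Tv2 = (6.357143, 8.928571, 2.571429); divide by 8.928571 → v3 = (0.712000, 1.000000, 0.288000)
Requested entry of v3: 356/500 = 0.71200

0.71200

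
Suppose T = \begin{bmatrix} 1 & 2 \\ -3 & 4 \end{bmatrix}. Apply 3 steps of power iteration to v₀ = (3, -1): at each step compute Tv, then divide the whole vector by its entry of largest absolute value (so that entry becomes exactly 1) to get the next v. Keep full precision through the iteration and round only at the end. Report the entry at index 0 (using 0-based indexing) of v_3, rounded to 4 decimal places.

0.9310

Tv0 = (1.00000, -13.00000); divide by -13.00000 → v1 = (-0.07692, 1.00000)
Tv1 = (1.92308, 4.23077); divide by 4.23077 → v2 = (0.45455, 1.00000)
Tv2 = (2.45455, 2.63636); divide by 2.63636 → v3 = (0.93103, 1.00000)
Requested entry of v3: -135/-145 = 0.9310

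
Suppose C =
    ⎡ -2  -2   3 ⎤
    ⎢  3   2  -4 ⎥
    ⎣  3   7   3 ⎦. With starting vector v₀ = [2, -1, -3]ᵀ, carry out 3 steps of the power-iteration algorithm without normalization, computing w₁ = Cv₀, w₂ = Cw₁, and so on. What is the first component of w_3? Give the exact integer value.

149

w1 = Cv₀ = ((-2)·2 + (-2)·(-1) + 3·(-3); 3·2 + 2·(-1) + (-4)·(-3); 3·2 + 7·(-1) + 3·(-3)) = (-11, 16, -10)
w2 = Cw1 = ((-2)·(-11) + (-2)·16 + 3·(-10); 3·(-11) + 2·16 + (-4)·(-10); 3·(-11) + 7·16 + 3·(-10)) = (-40, 39, 49)
w3 = Cw2 = (149, -238, 300)
The requested component of w3 is 149.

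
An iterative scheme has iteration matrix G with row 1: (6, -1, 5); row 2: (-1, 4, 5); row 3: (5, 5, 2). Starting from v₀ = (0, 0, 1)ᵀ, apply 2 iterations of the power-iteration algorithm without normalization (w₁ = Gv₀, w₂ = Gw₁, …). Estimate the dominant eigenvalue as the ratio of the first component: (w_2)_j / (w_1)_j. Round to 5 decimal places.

w1 = Gv₀ = (6·0 + (-1)·0 + 5·1; (-1)·0 + 4·0 + 5·1; 5·0 + 5·0 + 2·1) = (5, 5, 2)
w2 = Gw1 = (6·5 + (-1)·5 + 5·2; (-1)·5 + 4·5 + 5·2; 5·5 + 5·5 + 2·2) = (35, 25, 54)
Ratio at component: 35 / 5 = 7.00000

λ ≈ 7.00000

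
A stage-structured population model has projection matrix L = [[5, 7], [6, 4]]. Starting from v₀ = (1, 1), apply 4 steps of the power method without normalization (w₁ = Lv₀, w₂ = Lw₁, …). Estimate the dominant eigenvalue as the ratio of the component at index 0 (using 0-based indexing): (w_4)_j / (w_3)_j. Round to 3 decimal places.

w1 = Lv₀ = (5·1 + 7·1; 6·1 + 4·1) = (12, 10)
w2 = Lw1 = (5·12 + 7·10; 6·12 + 4·10) = (130, 112)
w3 = Lw2 = (1434, 1228)
w4 = Lw3 = (15766, 13516)
Ratio at component: 15766 / 1434 = 10.994

λ ≈ 10.994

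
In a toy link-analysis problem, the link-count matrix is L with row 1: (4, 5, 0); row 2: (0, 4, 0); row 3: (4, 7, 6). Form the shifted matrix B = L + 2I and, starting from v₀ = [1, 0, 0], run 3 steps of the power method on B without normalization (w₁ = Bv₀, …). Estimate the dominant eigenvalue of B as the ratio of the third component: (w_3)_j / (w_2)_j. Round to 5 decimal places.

10.57143

B = L + 2I has rows (6, 5, 0); (0, 6, 0); (4, 7, 8)
w1 = Bv₀ = (6·1 + 5·0 + 0·0; 0·1 + 6·0 + 0·0; 4·1 + 7·0 + 8·0) = (6, 0, 4)
w2 = Bw1 = (6·6 + 5·0 + 0·4; 0·6 + 6·0 + 0·4; 4·6 + 7·0 + 8·4) = (36, 0, 56)
w3 = Bw2 = (216, 0, 592)
Ratio: 592/56 = 10.57143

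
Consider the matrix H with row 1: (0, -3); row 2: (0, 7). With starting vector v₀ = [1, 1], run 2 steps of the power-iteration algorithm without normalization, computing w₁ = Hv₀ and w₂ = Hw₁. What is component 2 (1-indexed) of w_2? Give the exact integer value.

w1 = Hv₀ = (-3, 7)
w2 = Hw1 = (-21, 49)
The requested component of w2 is 49.

49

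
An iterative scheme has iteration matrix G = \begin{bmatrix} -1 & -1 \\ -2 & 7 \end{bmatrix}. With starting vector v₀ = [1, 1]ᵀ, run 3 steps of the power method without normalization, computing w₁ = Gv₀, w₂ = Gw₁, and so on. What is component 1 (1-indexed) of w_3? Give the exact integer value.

-36

w1 = Gv₀ = (-2, 5)
w2 = Gw1 = (-3, 39)
w3 = Gw2 = (-36, 279)
The requested component of w3 is -36.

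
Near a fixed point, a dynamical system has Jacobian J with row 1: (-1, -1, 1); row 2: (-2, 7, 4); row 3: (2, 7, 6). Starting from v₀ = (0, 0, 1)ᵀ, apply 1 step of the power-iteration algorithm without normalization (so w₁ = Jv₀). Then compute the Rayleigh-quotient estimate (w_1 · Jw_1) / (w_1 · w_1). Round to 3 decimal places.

11.264

w1 = Jv₀ = ((-1)·0 + (-1)·0 + 1·1; (-2)·0 + 7·0 + 4·1; 2·0 + 7·0 + 6·1) = (1, 4, 6)
Jw1 = (1, 50, 66)
w1·Jw1 = 1·1 + 4·50 + 6·66 = 597; w1·w1 = 1·1 + 4·4 + 6·6 = 53
λ ≈ 597/53 = 11.264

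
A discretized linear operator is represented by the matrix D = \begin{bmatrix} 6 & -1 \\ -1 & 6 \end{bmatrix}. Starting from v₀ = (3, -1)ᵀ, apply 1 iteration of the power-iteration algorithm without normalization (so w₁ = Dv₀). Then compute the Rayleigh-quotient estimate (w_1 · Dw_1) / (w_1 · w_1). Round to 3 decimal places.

6.774

w1 = Dv₀ = (6·3 + (-1)·(-1); (-1)·3 + 6·(-1)) = (19, -9)
Dw1 = (123, -73)
w1·Dw1 = 19·123 + (-9)·(-73) = 2994; w1·w1 = 19·19 + (-9)·(-9) = 442
λ ≈ 2994/442 = 6.774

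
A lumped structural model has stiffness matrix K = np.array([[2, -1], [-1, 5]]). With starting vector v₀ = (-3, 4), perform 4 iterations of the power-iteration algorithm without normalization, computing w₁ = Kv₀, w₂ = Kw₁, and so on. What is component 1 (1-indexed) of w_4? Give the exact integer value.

w1 = Kv₀ = (2·(-3) + (-1)·4; (-1)·(-3) + 5·4) = (-10, 23)
w2 = Kw1 = (2·(-10) + (-1)·23; (-1)·(-10) + 5·23) = (-43, 125)
w3 = Kw2 = (-211, 668)
w4 = Kw3 = (-1090, 3551)
The requested component of w4 is -1090.

-1090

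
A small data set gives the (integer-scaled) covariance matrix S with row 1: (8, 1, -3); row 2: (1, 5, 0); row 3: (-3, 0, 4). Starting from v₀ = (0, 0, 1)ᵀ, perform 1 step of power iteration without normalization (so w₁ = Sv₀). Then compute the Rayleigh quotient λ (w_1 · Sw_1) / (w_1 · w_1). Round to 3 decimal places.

w1 = Sv₀ = (8·0 + 1·0 + (-3)·1; 1·0 + 5·0 + 0·1; (-3)·0 + 0·0 + 4·1) = (-3, 0, 4)
Sw1 = (-36, -3, 25)
w1·Sw1 = (-3)·(-36) + 0·(-3) + 4·25 = 208; w1·w1 = (-3)·(-3) + 0·0 + 4·4 = 25
λ ≈ 208/25 = 8.320

8.320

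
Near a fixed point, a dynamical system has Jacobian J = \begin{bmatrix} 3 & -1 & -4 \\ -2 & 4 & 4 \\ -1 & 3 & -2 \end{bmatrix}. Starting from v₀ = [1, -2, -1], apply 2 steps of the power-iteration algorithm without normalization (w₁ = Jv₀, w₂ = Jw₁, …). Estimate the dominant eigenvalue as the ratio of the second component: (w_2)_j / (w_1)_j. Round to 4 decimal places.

w1 = Jv₀ = (9, -14, -5)
w2 = Jw1 = (61, -94, -41)
Ratio at component: -94 / -14 = 6.7143

λ ≈ 6.7143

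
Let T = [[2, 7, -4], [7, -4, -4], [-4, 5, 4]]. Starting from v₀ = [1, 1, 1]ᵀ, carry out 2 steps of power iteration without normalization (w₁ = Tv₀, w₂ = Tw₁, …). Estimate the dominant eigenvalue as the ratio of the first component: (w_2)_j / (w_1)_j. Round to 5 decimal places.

w1 = Tv₀ = (2·1 + 7·1 + (-4)·1; 7·1 + (-4)·1 + (-4)·1; (-4)·1 + 5·1 + 4·1) = (5, -1, 5)
w2 = Tw1 = (2·5 + 7·(-1) + (-4)·5; 7·5 + (-4)·(-1) + (-4)·5; (-4)·5 + 5·(-1) + 4·5) = (-17, 19, -5)
Ratio at component: -17 / 5 = -3.40000

-3.40000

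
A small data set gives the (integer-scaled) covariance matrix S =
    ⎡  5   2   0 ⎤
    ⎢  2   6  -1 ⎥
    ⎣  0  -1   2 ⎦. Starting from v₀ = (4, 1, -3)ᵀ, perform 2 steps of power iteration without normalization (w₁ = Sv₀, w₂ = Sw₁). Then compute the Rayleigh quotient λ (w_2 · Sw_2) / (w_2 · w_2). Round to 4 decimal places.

7.6192

w1 = Sv₀ = (5·4 + 2·1 + 0·(-3); 2·4 + 6·1 + (-1)·(-3); 0·4 + (-1)·1 + 2·(-3)) = (22, 17, -7)
w2 = Sw1 = (5·22 + 2·17 + 0·(-7); 2·22 + 6·17 + (-1)·(-7); 0·22 + (-1)·17 + 2·(-7)) = (144, 153, -31)
Sw2 = (1026, 1237, -215)
w2·Sw2 = 144·1026 + 153·1237 + (-31)·(-215) = 343670; w2·w2 = 144·144 + 153·153 + (-31)·(-31) = 45106
λ ≈ 343670/45106 = 7.6192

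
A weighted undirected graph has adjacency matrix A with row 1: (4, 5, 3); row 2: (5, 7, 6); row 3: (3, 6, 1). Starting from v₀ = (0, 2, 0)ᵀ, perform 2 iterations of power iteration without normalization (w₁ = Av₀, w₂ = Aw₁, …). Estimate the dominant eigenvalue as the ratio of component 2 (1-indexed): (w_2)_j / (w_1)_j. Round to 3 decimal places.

λ ≈ 15.714

w1 = Av₀ = (4·0 + 5·2 + 3·0; 5·0 + 7·2 + 6·0; 3·0 + 6·2 + 1·0) = (10, 14, 12)
w2 = Aw1 = (4·10 + 5·14 + 3·12; 5·10 + 7·14 + 6·12; 3·10 + 6·14 + 1·12) = (146, 220, 126)
Ratio at component: 220 / 14 = 15.714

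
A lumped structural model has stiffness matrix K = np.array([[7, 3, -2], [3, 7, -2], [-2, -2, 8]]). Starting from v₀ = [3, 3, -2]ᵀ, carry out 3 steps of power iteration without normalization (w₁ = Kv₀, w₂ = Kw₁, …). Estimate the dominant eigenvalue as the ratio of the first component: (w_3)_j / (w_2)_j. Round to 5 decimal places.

11.81818

w1 = Kv₀ = (7·3 + 3·3 + (-2)·(-2); 3·3 + 7·3 + (-2)·(-2); (-2)·3 + (-2)·3 + 8·(-2)) = (34, 34, -28)
w2 = Kw1 = (7·34 + 3·34 + (-2)·(-28); 3·34 + 7·34 + (-2)·(-28); (-2)·34 + (-2)·34 + 8·(-28)) = (396, 396, -360)
w3 = Kw2 = (4680, 4680, -4464)
Ratio at component: 4680 / 396 = 11.81818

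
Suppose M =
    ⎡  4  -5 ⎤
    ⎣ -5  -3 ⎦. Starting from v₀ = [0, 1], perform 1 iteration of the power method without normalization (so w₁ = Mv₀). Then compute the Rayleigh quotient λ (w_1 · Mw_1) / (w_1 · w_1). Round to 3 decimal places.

w1 = Mv₀ = (4·0 + (-5)·1; (-5)·0 + (-3)·1) = (-5, -3)
Mw1 = (-5, 34)
w1·Mw1 = (-5)·(-5) + (-3)·34 = -77; w1·w1 = (-5)·(-5) + (-3)·(-3) = 34
λ ≈ -77/34 = -2.265

λ ≈ -2.265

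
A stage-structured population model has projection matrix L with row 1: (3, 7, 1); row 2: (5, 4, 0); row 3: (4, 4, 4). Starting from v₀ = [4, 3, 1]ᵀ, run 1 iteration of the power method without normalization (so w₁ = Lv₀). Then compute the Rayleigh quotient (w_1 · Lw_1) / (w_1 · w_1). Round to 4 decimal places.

w1 = Lv₀ = (3·4 + 7·3 + 1·1; 5·4 + 4·3 + 0·1; 4·4 + 4·3 + 4·1) = (34, 32, 32)
Lw1 = (358, 298, 392)
w1·Lw1 = 34·358 + 32·298 + 32·392 = 34252; w1·w1 = 34·34 + 32·32 + 32·32 = 3204
λ ≈ 34252/3204 = 10.6904

λ ≈ 10.6904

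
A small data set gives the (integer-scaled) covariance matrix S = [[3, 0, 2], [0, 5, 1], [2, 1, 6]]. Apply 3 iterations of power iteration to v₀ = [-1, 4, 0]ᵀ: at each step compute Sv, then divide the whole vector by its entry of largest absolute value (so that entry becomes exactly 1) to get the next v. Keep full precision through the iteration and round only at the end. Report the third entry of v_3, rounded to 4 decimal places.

Sv0 = (-3.00000, 20.00000, 2.00000); divide by 20.00000 → v1 = (-0.15000, 1.00000, 0.10000)
Sv1 = (-0.25000, 5.10000, 1.30000); divide by 5.10000 → v2 = (-0.04902, 1.00000, 0.25490)
Sv2 = (0.36275, 5.25490, 2.43137); divide by 5.25490 → v3 = (0.06903, 1.00000, 0.46269)
Requested entry of v3: 248/536 = 0.4627

0.4627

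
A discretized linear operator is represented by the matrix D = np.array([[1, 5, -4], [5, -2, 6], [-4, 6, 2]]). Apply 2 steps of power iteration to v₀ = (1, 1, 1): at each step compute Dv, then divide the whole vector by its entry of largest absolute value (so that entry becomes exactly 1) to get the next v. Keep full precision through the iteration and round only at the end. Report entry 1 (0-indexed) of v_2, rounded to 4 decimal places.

Dv0 = (2.00000, 9.00000, 4.00000); divide by 9.00000 → v1 = (0.22222, 1.00000, 0.44444)
Dv1 = (3.44444, 1.77778, 6.00000); divide by 6.00000 → v2 = (0.57407, 0.29630, 1.00000)
Requested entry of v2: 16/54 = 0.2963

0.2963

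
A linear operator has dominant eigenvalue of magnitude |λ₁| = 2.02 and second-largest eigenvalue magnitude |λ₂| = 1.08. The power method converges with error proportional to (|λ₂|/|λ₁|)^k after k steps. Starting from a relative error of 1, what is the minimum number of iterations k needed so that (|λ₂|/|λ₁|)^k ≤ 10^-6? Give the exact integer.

|λ₂/λ₁| = 1.08/2.02 = 0.53465
Need k ≥ ln(10^-6) / ln(0.53465) = -13.8155 / -0.6261 ≈ 22.065
Smallest integer k satisfying the bound: 23

23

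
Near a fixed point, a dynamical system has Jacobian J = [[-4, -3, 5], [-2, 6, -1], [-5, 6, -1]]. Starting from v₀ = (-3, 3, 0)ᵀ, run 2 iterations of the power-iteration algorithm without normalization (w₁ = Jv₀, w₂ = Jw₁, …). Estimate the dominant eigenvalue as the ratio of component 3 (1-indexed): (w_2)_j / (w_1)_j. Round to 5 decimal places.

2.90909

w1 = Jv₀ = ((-4)·(-3) + (-3)·3 + 5·0; (-2)·(-3) + 6·3 + (-1)·0; (-5)·(-3) + 6·3 + (-1)·0) = (3, 24, 33)
w2 = Jw1 = ((-4)·3 + (-3)·24 + 5·33; (-2)·3 + 6·24 + (-1)·33; (-5)·3 + 6·24 + (-1)·33) = (81, 105, 96)
Ratio at component: 96 / 33 = 2.90909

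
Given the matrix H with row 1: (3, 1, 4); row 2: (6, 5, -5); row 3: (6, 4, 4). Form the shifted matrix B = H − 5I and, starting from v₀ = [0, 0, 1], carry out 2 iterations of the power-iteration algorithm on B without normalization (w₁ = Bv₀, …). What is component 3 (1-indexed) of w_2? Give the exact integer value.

B = H − 5I has rows (-2, 1, 4); (6, 0, -5); (6, 4, -1)
w1 = Bv₀ = (4, -5, -1)
w2 = Bw1 = (-17, 29, 5)
Requested component of w2: 5

5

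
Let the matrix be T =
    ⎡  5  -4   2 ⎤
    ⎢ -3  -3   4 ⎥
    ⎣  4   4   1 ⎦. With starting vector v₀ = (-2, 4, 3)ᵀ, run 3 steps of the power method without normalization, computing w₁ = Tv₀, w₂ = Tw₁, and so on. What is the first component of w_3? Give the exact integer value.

w1 = Tv₀ = (5·(-2) + (-4)·4 + 2·3; (-3)·(-2) + (-3)·4 + 4·3; 4·(-2) + 4·4 + 1·3) = (-20, 6, 11)
w2 = Tw1 = (5·(-20) + (-4)·6 + 2·11; (-3)·(-20) + (-3)·6 + 4·11; 4·(-20) + 4·6 + 1·11) = (-102, 86, -45)
w3 = Tw2 = (-944, -132, -109)
The requested component of w3 is -944.

-944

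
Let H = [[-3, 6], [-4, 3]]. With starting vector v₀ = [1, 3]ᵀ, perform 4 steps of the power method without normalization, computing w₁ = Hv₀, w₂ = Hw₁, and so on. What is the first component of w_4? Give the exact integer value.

w1 = Hv₀ = (15, 5)
w2 = Hw1 = (-15, -45)
w3 = Hw2 = (-225, -75)
w4 = Hw3 = (225, 675)
The requested component of w4 is 225.

225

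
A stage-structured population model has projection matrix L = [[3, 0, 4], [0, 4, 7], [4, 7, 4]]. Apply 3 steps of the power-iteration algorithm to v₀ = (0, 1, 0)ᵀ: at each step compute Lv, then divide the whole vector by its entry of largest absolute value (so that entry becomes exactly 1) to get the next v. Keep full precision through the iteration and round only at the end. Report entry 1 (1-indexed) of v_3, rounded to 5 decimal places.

Lv0 = (0.000000, 4.000000, 7.000000); divide by 7.000000 → v1 = (0.000000, 0.571429, 1.000000)
Lv1 = (4.000000, 9.285714, 8.000000); divide by 9.285714 → v2 = (0.430769, 1.000000, 0.861538)
Lv2 = (4.738462, 10.030769, 12.169231); divide by 12.169231 → v3 = (0.389381, 0.824273, 1.000000)
Requested entry of v3: 308/791 = 0.38938

0.38938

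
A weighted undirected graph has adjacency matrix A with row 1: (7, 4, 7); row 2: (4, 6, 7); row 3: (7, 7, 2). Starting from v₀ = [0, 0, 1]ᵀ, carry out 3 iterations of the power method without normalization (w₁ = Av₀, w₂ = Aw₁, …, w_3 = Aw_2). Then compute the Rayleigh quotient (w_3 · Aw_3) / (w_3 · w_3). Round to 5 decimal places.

w1 = Av₀ = (7·0 + 4·0 + 7·1; 4·0 + 6·0 + 7·1; 7·0 + 7·0 + 2·1) = (7, 7, 2)
w2 = Aw1 = (7·7 + 4·7 + 7·2; 4·7 + 6·7 + 7·2; 7·7 + 7·7 + 2·2) = (91, 84, 102)
w3 = Aw2 = (1687, 1582, 1429)
Aw3 = (28140, 26243, 25741)
w3·Aw3 = 1687·28140 + 1582·26243 + 1429·25741 = 125772495; w3·w3 = 1687·1687 + 1582·1582 + 1429·1429 = 7390734
λ ≈ 125772495/7390734 = 17.01759

λ ≈ 17.01759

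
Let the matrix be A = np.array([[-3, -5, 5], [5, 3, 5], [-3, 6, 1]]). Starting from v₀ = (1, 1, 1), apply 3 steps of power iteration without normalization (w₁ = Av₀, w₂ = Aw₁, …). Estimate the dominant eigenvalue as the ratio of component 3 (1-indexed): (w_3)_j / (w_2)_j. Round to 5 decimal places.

w1 = Av₀ = ((-3)·1 + (-5)·1 + 5·1; 5·1 + 3·1 + 5·1; (-3)·1 + 6·1 + 1·1) = (-3, 13, 4)
w2 = Aw1 = ((-3)·(-3) + (-5)·13 + 5·4; 5·(-3) + 3·13 + 5·4; (-3)·(-3) + 6·13 + 1·4) = (-36, 44, 91)
w3 = Aw2 = (343, 407, 463)
Ratio at component: 463 / 91 = 5.08791

λ ≈ 5.08791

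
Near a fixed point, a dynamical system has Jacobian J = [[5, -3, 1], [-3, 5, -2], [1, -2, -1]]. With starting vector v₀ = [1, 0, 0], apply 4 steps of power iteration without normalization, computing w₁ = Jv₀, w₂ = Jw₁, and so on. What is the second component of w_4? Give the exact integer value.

-2446

w1 = Jv₀ = (5·1 + (-3)·0 + 1·0; (-3)·1 + 5·0 + (-2)·0; 1·1 + (-2)·0 + (-1)·0) = (5, -3, 1)
w2 = Jw1 = (5·5 + (-3)·(-3) + 1·1; (-3)·5 + 5·(-3) + (-2)·1; 1·5 + (-2)·(-3) + (-1)·1) = (35, -32, 10)
w3 = Jw2 = (281, -285, 89)
w4 = Jw3 = (2349, -2446, 762)
The requested component of w4 is -2446.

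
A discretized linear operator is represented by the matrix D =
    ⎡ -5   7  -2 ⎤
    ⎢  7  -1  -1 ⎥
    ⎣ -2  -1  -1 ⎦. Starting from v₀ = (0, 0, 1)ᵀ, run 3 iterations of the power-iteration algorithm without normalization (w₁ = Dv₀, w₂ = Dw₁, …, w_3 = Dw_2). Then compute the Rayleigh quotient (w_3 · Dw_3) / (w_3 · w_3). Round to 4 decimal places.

w1 = Dv₀ = (-2, -1, -1)
w2 = Dw1 = (5, -12, 6)
w3 = Dw2 = (-121, 41, -4)
Dw3 = (900, -884, 205)
w3·Dw3 = (-121)·900 + 41·(-884) + (-4)·205 = -145964; w3·w3 = (-121)·(-121) + 41·41 + (-4)·(-4) = 16338
λ ≈ -145964/16338 = -8.9340

-8.9340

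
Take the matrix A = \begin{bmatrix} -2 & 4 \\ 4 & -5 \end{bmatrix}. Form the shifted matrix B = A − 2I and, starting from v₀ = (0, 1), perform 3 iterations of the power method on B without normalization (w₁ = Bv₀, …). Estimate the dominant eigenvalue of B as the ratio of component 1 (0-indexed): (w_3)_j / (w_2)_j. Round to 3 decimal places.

B = A − 2I has rows (-4, 4); (4, -7)
w1 = Bv₀ = ((-4)·0 + 4·1; 4·0 + (-7)·1) = (4, -7)
w2 = Bw1 = ((-4)·4 + 4·(-7); 4·4 + (-7)·(-7)) = (-44, 65)
w3 = Bw2 = (436, -631)
Ratio: -631/65 = -9.708

μ ≈ -9.708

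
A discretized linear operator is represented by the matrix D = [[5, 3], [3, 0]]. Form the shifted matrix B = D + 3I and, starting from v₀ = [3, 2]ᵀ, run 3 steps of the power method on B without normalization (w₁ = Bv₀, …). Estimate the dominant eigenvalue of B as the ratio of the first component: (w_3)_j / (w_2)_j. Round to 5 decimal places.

B = D + 3I has rows (8, 3); (3, 3)
w1 = Bv₀ = (30, 15)
w2 = Bw1 = (285, 135)
w3 = Bw2 = (2685, 1260)
Ratio: 2685/285 = 9.42105

μ ≈ 9.42105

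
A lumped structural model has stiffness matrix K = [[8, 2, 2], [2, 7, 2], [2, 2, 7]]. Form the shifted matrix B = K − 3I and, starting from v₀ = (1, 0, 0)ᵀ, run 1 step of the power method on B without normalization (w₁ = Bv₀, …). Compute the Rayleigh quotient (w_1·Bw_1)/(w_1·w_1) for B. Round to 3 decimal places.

7.667

B = K − 3I has rows (5, 2, 2); (2, 4, 2); (2, 2, 4)
w1 = Bv₀ = (5·1 + 2·0 + 2·0; 2·1 + 4·0 + 2·0; 2·1 + 2·0 + 4·0) = (5, 2, 2)
Bw1 = (33, 22, 22)
w1·Bw1 = 253; w1·w1 = 33; μ ≈ 253/33 = 7.667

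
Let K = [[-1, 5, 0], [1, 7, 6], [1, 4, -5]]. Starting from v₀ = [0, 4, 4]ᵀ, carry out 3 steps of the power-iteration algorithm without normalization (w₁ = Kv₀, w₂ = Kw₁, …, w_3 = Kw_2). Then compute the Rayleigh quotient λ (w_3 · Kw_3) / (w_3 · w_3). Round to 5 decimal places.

8.80658

w1 = Kv₀ = (20, 52, -4)
w2 = Kw1 = (240, 360, 248)
w3 = Kw2 = (1560, 4248, 440)
Kw3 = (19680, 33936, 16352)
w3·Kw3 = 1560·19680 + 4248·33936 + 440·16352 = 182055808; w3·w3 = 1560·1560 + 4248·4248 + 440·440 = 20672704
λ ≈ 182055808/20672704 = 8.80658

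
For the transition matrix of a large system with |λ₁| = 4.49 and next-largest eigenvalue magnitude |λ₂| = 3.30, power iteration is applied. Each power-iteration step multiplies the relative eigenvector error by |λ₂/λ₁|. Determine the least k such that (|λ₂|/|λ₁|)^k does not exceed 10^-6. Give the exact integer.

|λ₂/λ₁| = 3.30/4.49 = 0.73497
Need k ≥ ln(10^-6) / ln(0.73497) = -13.8155 / -0.3079 ≈ 44.866
Smallest integer k satisfying the bound: 45

45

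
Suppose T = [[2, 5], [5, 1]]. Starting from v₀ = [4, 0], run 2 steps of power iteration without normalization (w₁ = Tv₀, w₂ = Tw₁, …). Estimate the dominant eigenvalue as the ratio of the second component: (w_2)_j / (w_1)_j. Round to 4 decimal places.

w1 = Tv₀ = (8, 20)
w2 = Tw1 = (116, 60)
Ratio at component: 60 / 20 = 3.0000

λ ≈ 3.0000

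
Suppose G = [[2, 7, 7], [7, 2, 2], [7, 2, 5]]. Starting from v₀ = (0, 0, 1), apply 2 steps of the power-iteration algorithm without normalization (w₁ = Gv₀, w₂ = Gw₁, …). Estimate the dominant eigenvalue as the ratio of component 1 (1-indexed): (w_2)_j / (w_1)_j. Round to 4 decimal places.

w1 = Gv₀ = (7, 2, 5)
w2 = Gw1 = (63, 63, 78)
Ratio at component: 63 / 7 = 9.0000

λ ≈ 9.0000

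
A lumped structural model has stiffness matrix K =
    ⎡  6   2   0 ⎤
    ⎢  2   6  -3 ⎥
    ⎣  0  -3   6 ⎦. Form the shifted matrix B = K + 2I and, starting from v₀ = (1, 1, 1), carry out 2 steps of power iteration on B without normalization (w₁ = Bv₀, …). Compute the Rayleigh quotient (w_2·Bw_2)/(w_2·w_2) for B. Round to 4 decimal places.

9.2372

B = K + 2I has rows (8, 2, 0); (2, 8, -3); (0, -3, 8)
w1 = Bv₀ = (10, 7, 5)
w2 = Bw1 = (94, 61, 19)
Bw2 = (874, 619, -31)
w2·Bw2 = 119326; w2·w2 = 12918; μ ≈ 119326/12918 = 9.2372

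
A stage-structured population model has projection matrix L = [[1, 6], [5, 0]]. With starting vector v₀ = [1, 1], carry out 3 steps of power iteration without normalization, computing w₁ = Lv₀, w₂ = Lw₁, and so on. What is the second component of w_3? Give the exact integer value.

185

w1 = Lv₀ = (1·1 + 6·1; 5·1 + 0·1) = (7, 5)
w2 = Lw1 = (1·7 + 6·5; 5·7 + 0·5) = (37, 35)
w3 = Lw2 = (247, 185)
The requested component of w3 is 185.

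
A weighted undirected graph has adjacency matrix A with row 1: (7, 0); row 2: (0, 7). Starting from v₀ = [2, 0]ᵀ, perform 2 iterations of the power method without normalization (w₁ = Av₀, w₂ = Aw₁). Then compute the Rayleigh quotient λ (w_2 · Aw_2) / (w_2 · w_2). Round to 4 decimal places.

w1 = Av₀ = (7·2 + 0·0; 0·2 + 7·0) = (14, 0)
w2 = Aw1 = (7·14 + 0·0; 0·14 + 7·0) = (98, 0)
Aw2 = (686, 0)
w2·Aw2 = 98·686 + 0·0 = 67228; w2·w2 = 98·98 + 0·0 = 9604
λ ≈ 67228/9604 = 7.0000

λ ≈ 7.0000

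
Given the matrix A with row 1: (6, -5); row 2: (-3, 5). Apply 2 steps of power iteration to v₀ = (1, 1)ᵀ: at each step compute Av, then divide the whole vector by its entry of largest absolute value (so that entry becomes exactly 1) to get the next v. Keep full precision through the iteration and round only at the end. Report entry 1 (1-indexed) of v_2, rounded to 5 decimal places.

Av0 = (1.000000, 2.000000); divide by 2.000000 → v1 = (0.500000, 1.000000)
Av1 = (-2.000000, 3.500000); divide by 3.500000 → v2 = (-0.571429, 1.000000)
Requested entry of v2: -4/7 = -0.57143

-0.57143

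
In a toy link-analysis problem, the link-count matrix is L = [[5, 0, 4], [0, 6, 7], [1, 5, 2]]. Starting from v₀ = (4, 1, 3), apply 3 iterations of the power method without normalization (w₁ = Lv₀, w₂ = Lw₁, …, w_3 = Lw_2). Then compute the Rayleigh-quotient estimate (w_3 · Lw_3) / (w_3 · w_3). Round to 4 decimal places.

10.2684

w1 = Lv₀ = (5·4 + 0·1 + 4·3; 0·4 + 6·1 + 7·3; 1·4 + 5·1 + 2·3) = (32, 27, 15)
w2 = Lw1 = (5·32 + 0·27 + 4·15; 0·32 + 6·27 + 7·15; 1·32 + 5·27 + 2·15) = (220, 267, 197)
w3 = Lw2 = (1888, 2981, 1949)
Lw3 = (17236, 31529, 20691)
w3·Lw3 = 1888·17236 + 2981·31529 + 1949·20691 = 166856276; w3·w3 = 1888·1888 + 2981·2981 + 1949·1949 = 16249506
λ ≈ 166856276/16249506 = 10.2684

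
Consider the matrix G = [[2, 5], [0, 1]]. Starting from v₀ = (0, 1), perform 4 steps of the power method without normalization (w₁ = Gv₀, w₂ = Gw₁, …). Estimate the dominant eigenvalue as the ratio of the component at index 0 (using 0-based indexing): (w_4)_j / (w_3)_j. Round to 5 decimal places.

2.14286

w1 = Gv₀ = (2·0 + 5·1; 0·0 + 1·1) = (5, 1)
w2 = Gw1 = (2·5 + 5·1; 0·5 + 1·1) = (15, 1)
w3 = Gw2 = (35, 1)
w4 = Gw3 = (75, 1)
Ratio at component: 75 / 35 = 2.14286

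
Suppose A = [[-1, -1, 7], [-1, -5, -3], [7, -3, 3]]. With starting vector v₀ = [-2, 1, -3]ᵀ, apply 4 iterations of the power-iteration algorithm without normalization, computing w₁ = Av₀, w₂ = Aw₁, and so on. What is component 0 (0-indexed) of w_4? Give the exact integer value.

-13600

w1 = Av₀ = ((-1)·(-2) + (-1)·1 + 7·(-3); (-1)·(-2) + (-5)·1 + (-3)·(-3); 7·(-2) + (-3)·1 + 3·(-3)) = (-20, 6, -26)
w2 = Aw1 = ((-1)·(-20) + (-1)·6 + 7·(-26); (-1)·(-20) + (-5)·6 + (-3)·(-26); 7·(-20) + (-3)·6 + 3·(-26)) = (-168, 68, -236)
w3 = Aw2 = (-1552, 536, -2088)
w4 = Aw3 = (-13600, 5136, -18736)
The requested component of w4 is -13600.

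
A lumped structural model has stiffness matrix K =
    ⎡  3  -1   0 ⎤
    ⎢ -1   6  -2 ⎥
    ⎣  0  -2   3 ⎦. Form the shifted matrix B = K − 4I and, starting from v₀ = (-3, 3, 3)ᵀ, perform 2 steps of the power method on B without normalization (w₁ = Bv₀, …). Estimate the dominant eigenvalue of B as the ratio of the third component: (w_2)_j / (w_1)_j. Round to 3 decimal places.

-0.333

B = K − 4I has rows (-1, -1, 0); (-1, 2, -2); (0, -2, -1)
w1 = Bv₀ = ((-1)·(-3) + (-1)·3 + 0·3; (-1)·(-3) + 2·3 + (-2)·3; 0·(-3) + (-2)·3 + (-1)·3) = (0, 3, -9)
w2 = Bw1 = ((-1)·0 + (-1)·3 + 0·(-9); (-1)·0 + 2·3 + (-2)·(-9); 0·0 + (-2)·3 + (-1)·(-9)) = (-3, 24, 3)
Ratio: 3/-9 = -0.333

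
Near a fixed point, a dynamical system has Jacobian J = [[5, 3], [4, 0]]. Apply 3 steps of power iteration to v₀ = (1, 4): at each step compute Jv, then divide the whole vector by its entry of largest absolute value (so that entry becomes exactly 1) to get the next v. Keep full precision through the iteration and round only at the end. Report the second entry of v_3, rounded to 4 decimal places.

Jv0 = (17.00000, 4.00000); divide by 17.00000 → v1 = (1.00000, 0.23529)
Jv1 = (5.70588, 4.00000); divide by 5.70588 → v2 = (1.00000, 0.70103)
Jv2 = (7.10309, 4.00000); divide by 7.10309 → v3 = (1.00000, 0.56313)
Requested entry of v3: 388/689 = 0.5631

0.5631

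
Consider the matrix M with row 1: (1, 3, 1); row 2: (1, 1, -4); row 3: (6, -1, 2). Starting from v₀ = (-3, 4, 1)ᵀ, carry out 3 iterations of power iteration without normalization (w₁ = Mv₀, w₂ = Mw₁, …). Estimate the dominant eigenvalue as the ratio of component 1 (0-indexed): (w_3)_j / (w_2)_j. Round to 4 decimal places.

w1 = Mv₀ = (1·(-3) + 3·4 + 1·1; 1·(-3) + 1·4 + (-4)·1; 6·(-3) + (-1)·4 + 2·1) = (10, -3, -20)
w2 = Mw1 = (1·10 + 3·(-3) + 1·(-20); 1·10 + 1·(-3) + (-4)·(-20); 6·10 + (-1)·(-3) + 2·(-20)) = (-19, 87, 23)
w3 = Mw2 = (265, -24, -155)
Ratio at component: -24 / 87 = -0.2759

-0.2759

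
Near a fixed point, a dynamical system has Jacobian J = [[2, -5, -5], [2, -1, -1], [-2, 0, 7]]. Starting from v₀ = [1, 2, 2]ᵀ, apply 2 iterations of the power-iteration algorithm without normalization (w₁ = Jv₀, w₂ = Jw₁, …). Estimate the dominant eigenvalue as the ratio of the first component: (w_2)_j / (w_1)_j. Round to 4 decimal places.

λ ≈ 4.7778

w1 = Jv₀ = (-18, -2, 12)
w2 = Jw1 = (-86, -46, 120)
Ratio at component: -86 / -18 = 4.7778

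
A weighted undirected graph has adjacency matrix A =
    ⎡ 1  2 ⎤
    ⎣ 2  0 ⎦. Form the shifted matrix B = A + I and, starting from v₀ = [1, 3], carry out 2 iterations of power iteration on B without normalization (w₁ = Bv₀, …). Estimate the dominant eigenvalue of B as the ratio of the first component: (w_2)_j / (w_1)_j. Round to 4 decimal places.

3.2500

B = A + I has rows (2, 2); (2, 1)
w1 = Bv₀ = (2·1 + 2·3; 2·1 + 1·3) = (8, 5)
w2 = Bw1 = (2·8 + 2·5; 2·8 + 1·5) = (26, 21)
Ratio: 26/8 = 3.2500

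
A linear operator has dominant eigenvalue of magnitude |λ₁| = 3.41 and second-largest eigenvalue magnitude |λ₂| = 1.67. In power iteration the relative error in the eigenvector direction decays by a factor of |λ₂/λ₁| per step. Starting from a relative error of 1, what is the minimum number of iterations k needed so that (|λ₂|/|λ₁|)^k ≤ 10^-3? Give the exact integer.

10

|λ₂/λ₁| = 1.67/3.41 = 0.48974
Need k ≥ ln(10^-3) / ln(0.48974) = -6.9078 / -0.7139 ≈ 9.676
Smallest integer k satisfying the bound: 10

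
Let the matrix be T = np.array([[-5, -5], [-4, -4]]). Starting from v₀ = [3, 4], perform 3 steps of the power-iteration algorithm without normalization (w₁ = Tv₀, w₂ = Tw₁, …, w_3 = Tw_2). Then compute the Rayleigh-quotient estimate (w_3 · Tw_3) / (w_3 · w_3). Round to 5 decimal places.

-9.00000

w1 = Tv₀ = (-35, -28)
w2 = Tw1 = (315, 252)
w3 = Tw2 = (-2835, -2268)
Tw3 = (25515, 20412)
w3·Tw3 = (-2835)·25515 + (-2268)·20412 = -118629441; w3·w3 = (-2835)·(-2835) + (-2268)·(-2268) = 13181049
λ ≈ -118629441/13181049 = -9.00000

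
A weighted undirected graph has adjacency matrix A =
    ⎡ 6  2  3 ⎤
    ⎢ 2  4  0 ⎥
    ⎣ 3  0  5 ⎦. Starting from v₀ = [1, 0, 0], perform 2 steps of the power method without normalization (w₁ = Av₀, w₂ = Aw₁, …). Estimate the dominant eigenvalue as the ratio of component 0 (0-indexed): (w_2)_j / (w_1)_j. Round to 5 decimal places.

8.16667

w1 = Av₀ = (6, 2, 3)
w2 = Aw1 = (49, 20, 33)
Ratio at component: 49 / 6 = 8.16667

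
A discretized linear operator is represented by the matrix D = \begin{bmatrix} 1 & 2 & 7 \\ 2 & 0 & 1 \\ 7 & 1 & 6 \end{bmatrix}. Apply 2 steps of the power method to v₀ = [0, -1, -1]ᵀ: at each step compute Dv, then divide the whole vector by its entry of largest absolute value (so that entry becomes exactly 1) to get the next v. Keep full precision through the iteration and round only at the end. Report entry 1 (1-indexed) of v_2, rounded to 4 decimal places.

0.5660

Dv0 = (-9.00000, -1.00000, -7.00000); divide by -9.00000 → v1 = (1.00000, 0.11111, 0.77778)
Dv1 = (6.66667, 2.77778, 11.77778); divide by 11.77778 → v2 = (0.56604, 0.23585, 1.00000)
Requested entry of v2: -60/-106 = 0.5660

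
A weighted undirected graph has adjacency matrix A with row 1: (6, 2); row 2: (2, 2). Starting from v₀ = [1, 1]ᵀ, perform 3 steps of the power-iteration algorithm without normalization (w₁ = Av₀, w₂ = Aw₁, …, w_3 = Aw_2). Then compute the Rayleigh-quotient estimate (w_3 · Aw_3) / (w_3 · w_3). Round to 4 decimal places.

λ ≈ 6.8284

w1 = Av₀ = (8, 4)
w2 = Aw1 = (56, 24)
w3 = Aw2 = (384, 160)
Aw3 = (2624, 1088)
w3·Aw3 = 384·2624 + 160·1088 = 1181696; w3·w3 = 384·384 + 160·160 = 173056
λ ≈ 1181696/173056 = 6.8284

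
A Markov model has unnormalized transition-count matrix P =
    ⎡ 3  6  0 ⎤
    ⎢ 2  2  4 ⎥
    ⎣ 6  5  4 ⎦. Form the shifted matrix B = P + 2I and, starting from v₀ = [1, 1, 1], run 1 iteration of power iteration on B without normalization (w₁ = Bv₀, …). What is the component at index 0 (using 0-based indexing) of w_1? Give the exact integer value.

11

B = P + 2I has rows (5, 6, 0); (2, 4, 4); (6, 5, 6)
w1 = Bv₀ = (11, 10, 17)
Requested component of w1: 11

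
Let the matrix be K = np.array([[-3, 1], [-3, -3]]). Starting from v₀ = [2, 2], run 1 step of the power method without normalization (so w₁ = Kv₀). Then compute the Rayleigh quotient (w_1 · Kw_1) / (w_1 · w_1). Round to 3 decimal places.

w1 = Kv₀ = (-4, -12)
Kw1 = (0, 48)
w1·Kw1 = (-4)·0 + (-12)·48 = -576; w1·w1 = (-4)·(-4) + (-12)·(-12) = 160
λ ≈ -576/160 = -3.600

λ ≈ -3.600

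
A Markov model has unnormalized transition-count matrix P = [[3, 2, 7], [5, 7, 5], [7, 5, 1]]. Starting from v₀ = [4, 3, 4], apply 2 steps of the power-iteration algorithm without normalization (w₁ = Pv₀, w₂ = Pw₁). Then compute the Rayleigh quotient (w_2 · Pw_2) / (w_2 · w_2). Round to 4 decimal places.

13.9726

w1 = Pv₀ = (46, 61, 47)
w2 = Pw1 = (589, 892, 674)
Pw2 = (8269, 12559, 9257)
w2·Pw2 = 589·8269 + 892·12559 + 674·9257 = 22312287; w2·w2 = 589·589 + 892·892 + 674·674 = 1596861
λ ≈ 22312287/1596861 = 13.9726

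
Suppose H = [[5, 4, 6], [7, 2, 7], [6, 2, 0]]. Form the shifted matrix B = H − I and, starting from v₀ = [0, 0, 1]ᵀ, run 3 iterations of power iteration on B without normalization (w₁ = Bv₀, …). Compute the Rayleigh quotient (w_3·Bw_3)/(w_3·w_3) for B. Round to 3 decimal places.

11.275

B = H − I has rows (4, 4, 6); (7, 1, 7); (6, 2, -1)
w1 = Bv₀ = (4·0 + 4·0 + 6·1; 7·0 + 1·0 + 7·1; 6·0 + 2·0 + (-1)·1) = (6, 7, -1)
w2 = Bw1 = (4·6 + 4·7 + 6·(-1); 7·6 + 1·7 + 7·(-1); 6·6 + 2·7 + (-1)·(-1)) = (46, 42, 51)
w3 = Bw2 = (658, 721, 309)
Bw3 = (7370, 7490, 5081)
w3·Bw3 = 11819779; w3·w3 = 1048286; μ ≈ 11819779/1048286 = 11.275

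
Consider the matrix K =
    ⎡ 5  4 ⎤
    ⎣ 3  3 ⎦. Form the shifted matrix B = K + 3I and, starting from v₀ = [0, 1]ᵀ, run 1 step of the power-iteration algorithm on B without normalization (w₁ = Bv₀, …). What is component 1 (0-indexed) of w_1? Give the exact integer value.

B = K + 3I has rows (8, 4); (3, 6)
w1 = Bv₀ = (4, 6)
Requested component of w1: 6

6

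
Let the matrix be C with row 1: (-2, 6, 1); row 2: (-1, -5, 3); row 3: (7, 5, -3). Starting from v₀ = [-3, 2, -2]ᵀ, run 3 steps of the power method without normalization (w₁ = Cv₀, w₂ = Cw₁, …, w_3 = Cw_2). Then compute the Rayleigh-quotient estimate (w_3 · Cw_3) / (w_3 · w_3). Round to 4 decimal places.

-6.8215

w1 = Cv₀ = ((-2)·(-3) + 6·2 + 1·(-2); (-1)·(-3) + (-5)·2 + 3·(-2); 7·(-3) + 5·2 + (-3)·(-2)) = (16, -13, -5)
w2 = Cw1 = ((-2)·16 + 6·(-13) + 1·(-5); (-1)·16 + (-5)·(-13) + 3·(-5); 7·16 + 5·(-13) + (-3)·(-5)) = (-115, 34, 62)
w3 = Cw2 = (496, 131, -821)
Cw3 = (-1027, -3614, 6590)
w3·Cw3 = 496·(-1027) + 131·(-3614) + (-821)·6590 = -6393216; w3·w3 = 496·496 + 131·131 + (-821)·(-821) = 937218
λ ≈ -6393216/937218 = -6.8215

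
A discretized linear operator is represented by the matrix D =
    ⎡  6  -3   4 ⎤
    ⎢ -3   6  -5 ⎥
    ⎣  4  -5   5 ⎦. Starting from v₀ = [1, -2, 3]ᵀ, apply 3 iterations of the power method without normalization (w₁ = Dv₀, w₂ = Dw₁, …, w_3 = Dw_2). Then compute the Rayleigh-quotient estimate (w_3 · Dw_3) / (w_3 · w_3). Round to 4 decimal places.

13.6872

w1 = Dv₀ = (6·1 + (-3)·(-2) + 4·3; (-3)·1 + 6·(-2) + (-5)·3; 4·1 + (-5)·(-2) + 5·3) = (24, -30, 29)
w2 = Dw1 = (6·24 + (-3)·(-30) + 4·29; (-3)·24 + 6·(-30) + (-5)·29; 4·24 + (-5)·(-30) + 5·29) = (350, -397, 391)
w3 = Dw2 = (4855, -5387, 5340)
Dw3 = (66651, -73587, 73055)
w3·Dw3 = 4855·66651 + (-5387)·(-73587) + 5340·73055 = 1110117474; w3·w3 = 4855·4855 + (-5387)·(-5387) + 5340·5340 = 81106394
λ ≈ 1110117474/81106394 = 13.6872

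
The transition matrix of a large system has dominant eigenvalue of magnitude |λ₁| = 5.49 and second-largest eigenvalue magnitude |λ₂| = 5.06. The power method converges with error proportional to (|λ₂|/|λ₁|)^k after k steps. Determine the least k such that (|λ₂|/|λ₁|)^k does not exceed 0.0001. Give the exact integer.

113

|λ₂/λ₁| = 5.06/5.49 = 0.92168
Need k ≥ ln(0.0001) / ln(0.92168) = -9.2103 / -0.0816 ≈ 112.925
Smallest integer k satisfying the bound: 113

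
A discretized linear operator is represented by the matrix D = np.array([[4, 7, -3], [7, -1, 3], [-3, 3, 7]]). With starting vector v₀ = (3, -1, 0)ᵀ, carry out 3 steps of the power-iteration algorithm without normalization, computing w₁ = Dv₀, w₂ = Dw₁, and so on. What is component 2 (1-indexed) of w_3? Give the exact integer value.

1394

w1 = Dv₀ = (5, 22, -12)
w2 = Dw1 = (210, -23, -33)
w3 = Dw2 = (778, 1394, -930)
The requested component of w3 is 1394.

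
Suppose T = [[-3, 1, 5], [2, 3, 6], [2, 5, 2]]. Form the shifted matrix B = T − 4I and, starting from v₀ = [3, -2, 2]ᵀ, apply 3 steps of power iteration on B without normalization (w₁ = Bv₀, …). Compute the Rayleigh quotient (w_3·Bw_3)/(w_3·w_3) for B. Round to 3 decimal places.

B = T − 4I has rows (-7, 1, 5); (2, -1, 6); (2, 5, -2)
w1 = Bv₀ = ((-7)·3 + 1·(-2) + 5·2; 2·3 + (-1)·(-2) + 6·2; 2·3 + 5·(-2) + (-2)·2) = (-13, 20, -8)
w2 = Bw1 = ((-7)·(-13) + 1·20 + 5·(-8); 2·(-13) + (-1)·20 + 6·(-8); 2·(-13) + 5·20 + (-2)·(-8)) = (71, -94, 90)
w3 = Bw2 = (-141, 776, -508)
Bw3 = (-777, -4106, 4614)
w3·Bw3 = -5420611; w3·w3 = 880121; μ ≈ -5420611/880121 = -6.159

-6.159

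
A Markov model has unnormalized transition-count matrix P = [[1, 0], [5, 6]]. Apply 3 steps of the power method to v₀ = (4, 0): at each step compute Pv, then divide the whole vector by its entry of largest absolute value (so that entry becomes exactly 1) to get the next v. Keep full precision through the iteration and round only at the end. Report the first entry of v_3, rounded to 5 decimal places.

0.00465

Pv0 = (4.000000, 20.000000); divide by 20.000000 → v1 = (0.200000, 1.000000)
Pv1 = (0.200000, 7.000000); divide by 7.000000 → v2 = (0.028571, 1.000000)
Pv2 = (0.028571, 6.142857); divide by 6.142857 → v3 = (0.004651, 1.000000)
Requested entry of v3: 4/860 = 0.00465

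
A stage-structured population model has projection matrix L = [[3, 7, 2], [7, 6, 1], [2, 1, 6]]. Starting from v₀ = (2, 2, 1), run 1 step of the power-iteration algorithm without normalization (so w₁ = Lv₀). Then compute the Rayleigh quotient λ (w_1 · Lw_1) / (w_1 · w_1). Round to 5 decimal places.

w1 = Lv₀ = (3·2 + 7·2 + 2·1; 7·2 + 6·2 + 1·1; 2·2 + 1·2 + 6·1) = (22, 27, 12)
Lw1 = (279, 328, 143)
w1·Lw1 = 22·279 + 27·328 + 12·143 = 16710; w1·w1 = 22·22 + 27·27 + 12·12 = 1357
λ ≈ 16710/1357 = 12.31393

12.31393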